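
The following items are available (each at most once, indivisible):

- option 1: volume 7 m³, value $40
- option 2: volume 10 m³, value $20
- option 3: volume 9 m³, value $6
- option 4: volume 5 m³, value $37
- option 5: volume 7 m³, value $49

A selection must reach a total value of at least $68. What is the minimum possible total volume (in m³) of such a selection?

12

Subsets with value ≥ 68, sorted by total volume:
- option 4+option 5: volume 12, value 86
- option 1+option 4: volume 12, value 77
Minimum volume: 12 m³.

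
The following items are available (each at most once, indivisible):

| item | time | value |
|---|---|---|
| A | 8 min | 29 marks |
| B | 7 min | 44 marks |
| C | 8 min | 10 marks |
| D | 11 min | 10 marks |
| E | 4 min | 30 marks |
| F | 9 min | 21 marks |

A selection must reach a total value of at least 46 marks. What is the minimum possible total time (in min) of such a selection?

Subsets with value ≥ 46, sorted by total time:
- B+E: time 11, value 74
- A+E: time 12, value 59
- E+F: time 13, value 51
Minimum time: 11 min.

11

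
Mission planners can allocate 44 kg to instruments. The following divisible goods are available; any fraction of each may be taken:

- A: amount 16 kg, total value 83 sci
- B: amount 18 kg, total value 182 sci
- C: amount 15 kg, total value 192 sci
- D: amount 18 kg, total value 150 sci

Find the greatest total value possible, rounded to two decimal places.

465.67

Take in order of value per unit:
- C (192/15 per unit): all 15 → value 192, running total 192.00
- B (182/18 per unit): all 18 → value 182, running total 374.00
- D (150/18 per unit): 11 of 18 → value 11×150/18 = 91.6667, running total 465.67
Total 465.67.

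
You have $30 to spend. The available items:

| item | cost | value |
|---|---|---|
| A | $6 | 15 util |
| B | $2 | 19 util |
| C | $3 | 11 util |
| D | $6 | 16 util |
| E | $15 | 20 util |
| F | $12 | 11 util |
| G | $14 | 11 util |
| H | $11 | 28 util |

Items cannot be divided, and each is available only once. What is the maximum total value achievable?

89 util

This is a 0/1 knapsack; check combinations near the capacity.
- A+B+C+D+H: cost 6+2+3+6+11=28, value 15+19+11+16+28=89
- A+B+D+H: cost 6+2+6+11=25, value 15+19+16+28=78
- B+C+D+H: cost 2+3+6+11=22, value 19+11+16+28=74
Best: 89 util.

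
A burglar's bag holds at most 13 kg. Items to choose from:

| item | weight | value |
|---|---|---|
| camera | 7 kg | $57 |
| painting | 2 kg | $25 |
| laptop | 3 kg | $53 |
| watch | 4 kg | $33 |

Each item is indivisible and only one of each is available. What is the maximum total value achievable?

Check high-value combinations within 13 kg:
- camera+painting+laptop: weight 7+2+3=12, value 57+25+53=135
- camera+painting+watch: weight 7+2+4=13, value 57+25+33=115
- painting+laptop+watch: weight 2+3+4=9, value 25+53+33=111
Best: $135.

$135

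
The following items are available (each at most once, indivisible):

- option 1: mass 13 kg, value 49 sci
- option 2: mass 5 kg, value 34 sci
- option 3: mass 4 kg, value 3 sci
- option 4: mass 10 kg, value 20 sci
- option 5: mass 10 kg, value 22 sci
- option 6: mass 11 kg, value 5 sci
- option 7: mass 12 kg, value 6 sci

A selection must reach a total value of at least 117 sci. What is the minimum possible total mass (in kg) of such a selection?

Subsets with value ≥ 117, sorted by total mass:
- option 1+option 2+option 4+option 5: mass 38, value 125
- option 1+option 2+option 3+option 4+option 5: mass 42, value 128
- option 1+option 2+option 4+option 5+option 6: mass 49, value 130
- option 1+option 2+option 4+option 5+option 7: mass 50, value 131
Minimum mass: 38 kg.

38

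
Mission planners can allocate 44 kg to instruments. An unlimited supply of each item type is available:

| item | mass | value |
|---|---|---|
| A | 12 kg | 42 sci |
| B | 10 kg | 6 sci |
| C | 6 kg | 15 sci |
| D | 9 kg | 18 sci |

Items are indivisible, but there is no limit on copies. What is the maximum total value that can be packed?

Best value-per-unit is A at 42/12; filling with it alone gives 3×42 = 126.
Optimal mix: 3×A + 1×C → mass 42, value 141.

141 sci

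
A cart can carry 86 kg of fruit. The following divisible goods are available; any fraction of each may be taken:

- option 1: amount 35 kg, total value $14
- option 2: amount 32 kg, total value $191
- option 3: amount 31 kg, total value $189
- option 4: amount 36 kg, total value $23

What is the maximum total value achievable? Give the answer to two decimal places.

Take in order of value per unit:
- option 3 (189/31 per unit): all 31 → value 189, running total 189.00
- option 2 (191/32 per unit): all 32 → value 191, running total 380.00
- option 4 (23/36 per unit): 23 of 36 → value 23×23/36 = 14.6944, running total 394.69
Total 394.69.

394.69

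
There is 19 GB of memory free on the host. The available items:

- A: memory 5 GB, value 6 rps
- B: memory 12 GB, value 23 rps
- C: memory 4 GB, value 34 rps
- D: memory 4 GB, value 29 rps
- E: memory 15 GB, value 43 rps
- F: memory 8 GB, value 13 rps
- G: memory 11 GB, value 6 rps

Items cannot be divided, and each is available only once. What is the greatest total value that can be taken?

77 rps

Check high-value combinations within 19 GB:
- C+E: memory 4+15=19, value 34+43=77
- C+D+F: memory 4+4+8=16, value 34+29+13=76
- D+E: memory 4+15=19, value 29+43=72
Best: 77 rps.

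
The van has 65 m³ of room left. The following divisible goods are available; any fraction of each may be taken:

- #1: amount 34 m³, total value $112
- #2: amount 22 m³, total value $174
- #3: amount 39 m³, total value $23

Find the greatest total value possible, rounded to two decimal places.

Take in order of value per unit:
- #2 (174/22 per unit): all 22 → value 174, running total 174.00
- #1 (112/34 per unit): all 34 → value 112, running total 286.00
- #3 (23/39 per unit): 9 of 39 → value 9×23/39 = 5.3077, running total 291.31
Total 291.31.

291.31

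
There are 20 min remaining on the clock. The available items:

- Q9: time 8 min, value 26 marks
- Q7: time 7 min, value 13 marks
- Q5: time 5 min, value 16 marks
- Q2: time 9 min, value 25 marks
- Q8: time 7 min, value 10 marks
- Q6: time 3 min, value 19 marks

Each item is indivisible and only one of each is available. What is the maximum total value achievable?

Check high-value combinations within 20 min:
- Q9+Q2+Q6: time 8+9+3=20, value 26+25+19=70
- Q9+Q5+Q6: time 8+5+3=16, value 26+16+19=61
- Q5+Q2+Q6: time 5+9+3=17, value 16+25+19=60
- Q9+Q7+Q6: time 8+7+3=18, value 26+13+19=58
Best: 70 marks.

70 marks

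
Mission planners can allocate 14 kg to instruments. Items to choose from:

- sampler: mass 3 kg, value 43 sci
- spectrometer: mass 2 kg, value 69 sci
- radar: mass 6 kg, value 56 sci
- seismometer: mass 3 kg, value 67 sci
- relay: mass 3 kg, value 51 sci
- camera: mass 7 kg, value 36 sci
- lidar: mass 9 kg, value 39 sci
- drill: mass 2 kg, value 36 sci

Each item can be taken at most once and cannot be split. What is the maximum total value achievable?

266 sci

Check high-value combinations within 14 kg:
- sampler+spectrometer+seismometer+relay+drill: mass 3+2+3+3+2=13, value 43+69+67+51+36=266
- spectrometer+radar+seismometer+relay: mass 2+6+3+3=14, value 69+56+67+51=243
- sampler+spectrometer+radar+seismometer: mass 3+2+6+3=14, value 43+69+56+67=235
- sampler+spectrometer+seismometer+relay: mass 3+2+3+3=11, value 43+69+67+51=230
- spectrometer+radar+seismometer+drill: mass 2+6+3+2=13, value 69+56+67+36=228
Best: 266 sci.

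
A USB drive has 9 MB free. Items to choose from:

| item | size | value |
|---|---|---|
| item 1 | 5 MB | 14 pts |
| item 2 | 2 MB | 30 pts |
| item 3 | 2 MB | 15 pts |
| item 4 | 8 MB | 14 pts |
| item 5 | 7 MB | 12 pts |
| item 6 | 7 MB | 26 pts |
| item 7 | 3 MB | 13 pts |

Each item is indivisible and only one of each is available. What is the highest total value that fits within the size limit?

Check high-value combinations within 9 MB:
- item 1+item 2+item 3: size 5+2+2=9, value 14+30+15=59
- item 2+item 3+item 7: size 2+2+3=7, value 30+15+13=58
- item 2+item 6: size 2+7=9, value 30+26=56
- item 2+item 3: size 2+2=4, value 30+15=45
- item 1+item 2: size 5+2=7, value 14+30=44
Best: 59 pts.

59 pts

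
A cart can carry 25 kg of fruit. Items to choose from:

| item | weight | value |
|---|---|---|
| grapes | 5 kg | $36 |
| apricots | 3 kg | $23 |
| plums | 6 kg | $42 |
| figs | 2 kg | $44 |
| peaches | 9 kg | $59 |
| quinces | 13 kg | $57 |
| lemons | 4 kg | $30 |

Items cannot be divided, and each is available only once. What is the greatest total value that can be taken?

Check high-value combinations within 25 kg:
- grapes+apricots+plums+figs+peaches: weight 5+3+6+2+9=25, value 36+23+42+44+59=204
- apricots+plums+figs+peaches+lemons: weight 3+6+2+9+4=24, value 23+42+44+59+30=198
- grapes+apricots+figs+peaches+lemons: weight 5+3+2+9+4=23, value 36+23+44+59+30=192
Best: $204.

$204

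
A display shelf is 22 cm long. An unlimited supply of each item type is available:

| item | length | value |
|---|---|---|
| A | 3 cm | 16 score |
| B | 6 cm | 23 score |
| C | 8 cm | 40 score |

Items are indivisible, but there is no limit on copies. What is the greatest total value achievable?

112 score

Best value-per-unit is A at 16/3, and filling with it alone uses length 7×3=21. No mix of the others beats 7×16 = 112.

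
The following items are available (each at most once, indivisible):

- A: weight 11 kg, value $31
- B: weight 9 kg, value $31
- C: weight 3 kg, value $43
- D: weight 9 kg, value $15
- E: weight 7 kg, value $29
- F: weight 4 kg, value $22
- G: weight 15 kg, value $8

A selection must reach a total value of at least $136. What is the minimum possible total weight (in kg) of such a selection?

32

Subsets with value ≥ 136, sorted by total weight:
- B+C+D+E+F: weight 32, value 140
- A+B+C+E+F: weight 34, value 156
Minimum weight: 32 kg.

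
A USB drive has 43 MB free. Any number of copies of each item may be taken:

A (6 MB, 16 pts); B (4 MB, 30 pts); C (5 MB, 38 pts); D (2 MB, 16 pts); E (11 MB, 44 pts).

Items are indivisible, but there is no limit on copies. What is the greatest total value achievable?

342 pts

Best value-per-unit is D at 16/2; filling with it alone gives 21×16 = 336.
Optimal mix: 1×C + 19×D → size 43, value 342.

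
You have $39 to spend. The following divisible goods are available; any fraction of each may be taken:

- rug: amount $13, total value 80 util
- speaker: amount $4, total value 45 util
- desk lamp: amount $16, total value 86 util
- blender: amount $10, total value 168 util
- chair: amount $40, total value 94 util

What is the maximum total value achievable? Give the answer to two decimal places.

Take in order of value per unit:
- blender (168/10 per unit): all 10 → value 168, running total 168.00
- speaker (45/4 per unit): all 4 → value 45, running total 213.00
- rug (80/13 per unit): all 13 → value 80, running total 293.00
- desk lamp (86/16 per unit): 12 of 16 → value 12×86/16 = 64.5000, running total 357.50
Total 357.50.

357.50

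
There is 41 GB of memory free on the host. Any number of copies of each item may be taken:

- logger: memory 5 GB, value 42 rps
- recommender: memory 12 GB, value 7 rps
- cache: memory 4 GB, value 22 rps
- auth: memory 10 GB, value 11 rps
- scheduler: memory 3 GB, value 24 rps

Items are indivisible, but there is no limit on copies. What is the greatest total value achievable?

Best value-per-unit is logger at 42/5; filling with it alone gives 8×42 = 336.
Optimal mix: 7×logger + 2×scheduler → memory 41, value 342.

342 rps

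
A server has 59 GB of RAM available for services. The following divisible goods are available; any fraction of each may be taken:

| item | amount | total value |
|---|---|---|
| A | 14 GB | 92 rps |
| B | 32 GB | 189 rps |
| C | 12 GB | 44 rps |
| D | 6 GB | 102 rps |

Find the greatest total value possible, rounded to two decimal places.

Take in order of value per unit:
- D (102/6 per unit): all 6 → value 102, running total 102.00
- A (92/14 per unit): all 14 → value 92, running total 194.00
- B (189/32 per unit): all 32 → value 189, running total 383.00
- C (44/12 per unit): 7 of 12 → value 7×44/12 = 25.6667, running total 408.67
Total 408.67.

408.67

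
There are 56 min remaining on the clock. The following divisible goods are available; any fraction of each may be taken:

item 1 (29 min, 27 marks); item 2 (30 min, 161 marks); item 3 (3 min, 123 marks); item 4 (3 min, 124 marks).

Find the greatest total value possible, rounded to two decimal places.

Take in order of value per unit:
- item 4 (124/3 per unit): all 3 → value 124, running total 124.00
- item 3 (123/3 per unit): all 3 → value 123, running total 247.00
- item 2 (161/30 per unit): all 30 → value 161, running total 408.00
- item 1 (27/29 per unit): 20 of 29 → value 20×27/29 = 18.6207, running total 426.62
Total 426.62.

426.62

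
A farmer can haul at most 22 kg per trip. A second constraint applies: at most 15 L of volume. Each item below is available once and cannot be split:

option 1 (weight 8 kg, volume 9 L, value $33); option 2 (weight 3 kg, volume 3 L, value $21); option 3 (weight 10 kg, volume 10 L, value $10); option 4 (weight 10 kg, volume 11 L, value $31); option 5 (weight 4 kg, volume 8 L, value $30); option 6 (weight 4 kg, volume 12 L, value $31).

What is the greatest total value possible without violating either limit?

$54

Feasible sets respecting both limits:
- option 1+option 2: weight 11, volume 12, value 54
- option 2+option 4: weight 13, volume 14, value 52
- option 2+option 6: weight 7, volume 15, value 52
- option 2+option 5: weight 7, volume 11, value 51
Best: $54.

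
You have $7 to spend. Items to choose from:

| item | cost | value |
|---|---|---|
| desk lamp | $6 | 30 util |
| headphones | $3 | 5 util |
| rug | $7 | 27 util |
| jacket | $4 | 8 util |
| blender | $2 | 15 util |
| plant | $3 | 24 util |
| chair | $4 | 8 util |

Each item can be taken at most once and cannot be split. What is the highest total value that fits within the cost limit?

39 util

Check high-value combinations within $7:
- blender+plant: cost 2+3=5, value 15+24=39
- jacket+plant: cost 4+3=7, value 8+24=32
- plant+chair: cost 3+4=7, value 24+8=32
Best: 39 util.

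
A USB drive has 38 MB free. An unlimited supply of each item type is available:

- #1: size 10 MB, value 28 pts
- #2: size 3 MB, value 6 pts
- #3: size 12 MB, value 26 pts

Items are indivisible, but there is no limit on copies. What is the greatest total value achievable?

96 pts

Best value-per-unit is #1 at 28/10; filling with it alone gives 3×28 = 84.
Optimal mix: 3×#1 + 2×#2 → size 36, value 96.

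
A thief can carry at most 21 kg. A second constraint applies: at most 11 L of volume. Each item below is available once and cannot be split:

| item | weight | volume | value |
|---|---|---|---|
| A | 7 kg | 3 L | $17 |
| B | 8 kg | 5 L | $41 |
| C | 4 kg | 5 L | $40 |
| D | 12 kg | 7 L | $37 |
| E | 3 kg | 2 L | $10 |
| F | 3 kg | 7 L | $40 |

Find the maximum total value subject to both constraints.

Feasible sets respecting both limits:
- B+C: weight 12, volume 10, value 81
- A+B+E: weight 18, volume 10, value 68
- A+C+E: weight 14, volume 10, value 67
Best: $81.

$81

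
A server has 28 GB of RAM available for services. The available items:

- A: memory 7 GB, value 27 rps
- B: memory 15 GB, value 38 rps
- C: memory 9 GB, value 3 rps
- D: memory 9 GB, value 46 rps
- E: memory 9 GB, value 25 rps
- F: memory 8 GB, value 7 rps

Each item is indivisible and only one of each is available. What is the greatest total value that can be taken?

98 rps

This is a 0/1 knapsack; check combinations near the capacity.
- A+D+E: memory 7+9+9=25, value 27+46+25=98
- B+D: memory 15+9=24, value 38+46=84
- A+D+F: memory 7+9+8=24, value 27+46+7=80
- D+E+F: memory 9+9+8=26, value 46+25+7=78
Best: 98 rps.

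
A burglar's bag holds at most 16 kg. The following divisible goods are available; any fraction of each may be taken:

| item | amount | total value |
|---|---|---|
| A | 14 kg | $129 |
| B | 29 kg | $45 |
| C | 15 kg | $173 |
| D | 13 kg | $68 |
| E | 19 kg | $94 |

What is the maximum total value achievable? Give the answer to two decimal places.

182.21

Take in order of value per unit:
- C (173/15 per unit): all 15 → value 173, running total 173.00
- A (129/14 per unit): 1 of 14 → value 1×129/14 = 9.2143, running total 182.21
Total 182.21.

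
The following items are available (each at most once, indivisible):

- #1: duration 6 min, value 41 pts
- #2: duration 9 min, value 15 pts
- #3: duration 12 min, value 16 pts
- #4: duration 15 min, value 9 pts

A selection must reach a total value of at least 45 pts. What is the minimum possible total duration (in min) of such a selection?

15

Subsets with value ≥ 45, sorted by total duration:
- #1+#2: duration 15, value 56
- #1+#3: duration 18, value 57
Minimum duration: 15 min.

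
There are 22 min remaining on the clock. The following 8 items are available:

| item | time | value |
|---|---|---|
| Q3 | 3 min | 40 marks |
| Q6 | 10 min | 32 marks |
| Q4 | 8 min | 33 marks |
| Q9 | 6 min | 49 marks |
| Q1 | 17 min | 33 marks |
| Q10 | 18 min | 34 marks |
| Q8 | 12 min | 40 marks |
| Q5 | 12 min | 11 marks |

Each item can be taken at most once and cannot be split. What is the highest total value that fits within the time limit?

129 marks

Check high-value combinations within 22 min:
- Q3+Q9+Q8: time 3+6+12=21, value 40+49+40=129
- Q3+Q4+Q9: time 3+8+6=17, value 40+33+49=122
- Q3+Q6+Q9: time 3+10+6=19, value 40+32+49=121
- Q3+Q6+Q4: time 3+10+8=21, value 40+32+33=105
- Q3+Q9+Q5: time 3+6+12=21, value 40+49+11=100
Best: 129 marks.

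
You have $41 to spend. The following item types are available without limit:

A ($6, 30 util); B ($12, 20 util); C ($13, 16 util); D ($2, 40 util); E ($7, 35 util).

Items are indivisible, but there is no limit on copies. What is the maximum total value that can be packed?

Best value-per-unit is D at 40/2, and filling with it alone uses cost 20×2=40. No mix of the others beats 20×40 = 800.

800 util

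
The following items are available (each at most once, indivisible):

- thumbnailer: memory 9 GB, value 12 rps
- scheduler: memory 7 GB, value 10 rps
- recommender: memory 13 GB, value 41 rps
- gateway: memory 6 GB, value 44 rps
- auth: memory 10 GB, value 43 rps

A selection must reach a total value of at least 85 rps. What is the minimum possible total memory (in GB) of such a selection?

16

Subsets with value ≥ 85, sorted by total memory:
- gateway+auth: memory 16, value 87
- recommender+gateway: memory 19, value 85
- scheduler+gateway+auth: memory 23, value 97
Minimum memory: 16 GB.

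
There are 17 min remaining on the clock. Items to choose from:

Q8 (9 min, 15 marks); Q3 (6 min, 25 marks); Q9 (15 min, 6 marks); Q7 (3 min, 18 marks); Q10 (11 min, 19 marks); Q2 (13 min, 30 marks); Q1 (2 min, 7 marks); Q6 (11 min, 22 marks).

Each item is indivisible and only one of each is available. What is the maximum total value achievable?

Check high-value combinations within 17 min:
- Q3+Q7+Q1: time 6+3+2=11, value 25+18+7=50
- Q7+Q2: time 3+13=16, value 18+30=48
- Q7+Q1+Q6: time 3+2+11=16, value 18+7+22=47
- Q8+Q3+Q1: time 9+6+2=17, value 15+25+7=47
Best: 50 marks.

50 marks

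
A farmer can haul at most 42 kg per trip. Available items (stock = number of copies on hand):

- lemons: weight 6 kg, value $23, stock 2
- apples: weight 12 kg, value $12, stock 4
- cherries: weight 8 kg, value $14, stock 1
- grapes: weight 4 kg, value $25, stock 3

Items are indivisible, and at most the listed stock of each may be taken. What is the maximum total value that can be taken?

Best selections within weight 42 and stock limits:
- 2×lemons + 1×cherries + 3×grapes: weight 32, value 135
- 2×lemons + 1×apples + 3×grapes: weight 36, value 133
Best: $135.

$135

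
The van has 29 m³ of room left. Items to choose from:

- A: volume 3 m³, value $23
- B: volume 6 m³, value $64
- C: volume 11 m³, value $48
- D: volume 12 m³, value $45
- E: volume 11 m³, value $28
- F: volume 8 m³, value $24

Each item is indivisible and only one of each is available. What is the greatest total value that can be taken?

$159

Check high-value combinations within 29 m³:
- A+B+C+F: volume 3+6+11+8=28, value 23+64+48+24=159
- B+C+D: volume 6+11+12=29, value 64+48+45=157
- A+B+D+F: volume 3+6+12+8=29, value 23+64+45+24=156
Best: $159.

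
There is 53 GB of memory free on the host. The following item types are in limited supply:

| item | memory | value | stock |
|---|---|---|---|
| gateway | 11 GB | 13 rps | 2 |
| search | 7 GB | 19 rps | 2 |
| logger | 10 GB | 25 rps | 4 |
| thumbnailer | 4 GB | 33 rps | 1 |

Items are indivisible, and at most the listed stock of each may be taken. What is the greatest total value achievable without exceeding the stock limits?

Top feasible selections:
- 1×search + 4×logger + 1×thumbnailer: memory 51, value 152
- 2×search + 3×logger + 1×thumbnailer: memory 48, value 146
- 1×gateway + 1×search + 3×logger + 1×thumbnailer: memory 52, value 140
- 1×gateway + 2×search + 2×logger + 1×thumbnailer: memory 49, value 134
Best: 152 rps.

152 rps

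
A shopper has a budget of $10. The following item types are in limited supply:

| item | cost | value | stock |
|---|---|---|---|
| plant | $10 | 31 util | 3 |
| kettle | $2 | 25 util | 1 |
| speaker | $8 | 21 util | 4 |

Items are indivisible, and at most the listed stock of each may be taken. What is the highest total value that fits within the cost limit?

Best selections within cost 10 and stock limits:
- 1×kettle + 1×speaker: cost 10, value 46
- 1×plant: cost 10, value 31
- 1×kettle: cost 2, value 25
- 1×speaker: cost 8, value 21
Best: 46 util.

46 util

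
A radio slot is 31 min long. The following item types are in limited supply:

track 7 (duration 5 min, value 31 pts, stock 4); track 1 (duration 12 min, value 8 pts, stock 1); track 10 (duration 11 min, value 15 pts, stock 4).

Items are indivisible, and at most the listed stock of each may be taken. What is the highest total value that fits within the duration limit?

Best selections within duration 31 and stock limits:
- 4×track 7 + 1×track 10: duration 31, value 139
- 4×track 7: duration 20, value 124
- 3×track 7 + 1×track 10: duration 26, value 108
- 3×track 7 + 1×track 1: duration 27, value 101
Best: 139 pts.

139 pts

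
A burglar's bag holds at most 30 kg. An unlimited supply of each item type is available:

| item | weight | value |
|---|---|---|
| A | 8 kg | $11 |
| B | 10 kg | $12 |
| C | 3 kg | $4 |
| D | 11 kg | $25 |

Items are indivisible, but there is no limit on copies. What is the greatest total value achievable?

$61

Best value-per-unit is D at 25/11; filling with it alone gives 2×25 = 50.
Optimal mix: 1×A + 2×D → weight 30, value 61.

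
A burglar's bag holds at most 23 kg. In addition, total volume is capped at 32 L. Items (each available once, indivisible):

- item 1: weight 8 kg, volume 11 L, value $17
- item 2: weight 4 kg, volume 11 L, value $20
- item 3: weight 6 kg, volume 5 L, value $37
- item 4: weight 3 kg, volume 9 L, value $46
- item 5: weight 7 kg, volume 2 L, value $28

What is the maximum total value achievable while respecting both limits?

$131

Feasible sets respecting both limits:
- item 2+item 3+item 4+item 5: weight 20, volume 27, value 131
- item 3+item 4+item 5: weight 16, volume 16, value 111
- item 2+item 3+item 4: weight 13, volume 25, value 103
- item 1+item 3+item 4: weight 17, volume 25, value 100
Best: $131.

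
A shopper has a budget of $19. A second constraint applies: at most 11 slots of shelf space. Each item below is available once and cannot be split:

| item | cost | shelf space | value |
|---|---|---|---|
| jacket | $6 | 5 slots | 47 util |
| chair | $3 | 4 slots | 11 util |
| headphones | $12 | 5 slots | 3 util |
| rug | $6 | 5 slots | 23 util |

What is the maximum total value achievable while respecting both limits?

Feasible sets respecting both limits:
- jacket+rug: cost 12, shelf space 10, value 70
- jacket+chair: cost 9, shelf space 9, value 58
- jacket+headphones: cost 18, shelf space 10, value 50
Best: 70 util.

70 util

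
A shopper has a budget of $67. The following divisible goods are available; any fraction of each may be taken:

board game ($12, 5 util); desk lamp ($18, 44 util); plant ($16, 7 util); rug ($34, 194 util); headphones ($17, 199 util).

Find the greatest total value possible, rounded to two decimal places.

Take in order of value per unit:
- headphones (199/17 per unit): all 17 → value 199, running total 199.00
- rug (194/34 per unit): all 34 → value 194, running total 393.00
- desk lamp (44/18 per unit): 16 of 18 → value 16×44/18 = 39.1111, running total 432.11
Total 432.11.

432.11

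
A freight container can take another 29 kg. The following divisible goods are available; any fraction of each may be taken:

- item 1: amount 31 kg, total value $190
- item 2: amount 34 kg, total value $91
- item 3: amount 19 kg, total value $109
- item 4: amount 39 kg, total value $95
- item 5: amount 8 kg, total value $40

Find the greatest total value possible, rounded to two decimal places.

177.74

Take in order of value per unit:
- item 1 (190/31 per unit): 29 of 31 → value 29×190/31 = 177.7419, running total 177.74
Total 177.74.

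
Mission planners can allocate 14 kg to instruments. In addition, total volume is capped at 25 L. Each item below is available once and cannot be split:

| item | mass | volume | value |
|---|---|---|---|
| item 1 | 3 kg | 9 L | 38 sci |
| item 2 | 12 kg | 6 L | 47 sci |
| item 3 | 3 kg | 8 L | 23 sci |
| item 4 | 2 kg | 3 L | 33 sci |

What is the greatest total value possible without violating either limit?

94 sci

Feasible sets respecting both limits:
- item 1+item 3+item 4: mass 8, volume 20, value 94
- item 2+item 4: mass 14, volume 9, value 80
- item 1+item 4: mass 5, volume 12, value 71
- item 1+item 3: mass 6, volume 17, value 61
Best: 94 sci.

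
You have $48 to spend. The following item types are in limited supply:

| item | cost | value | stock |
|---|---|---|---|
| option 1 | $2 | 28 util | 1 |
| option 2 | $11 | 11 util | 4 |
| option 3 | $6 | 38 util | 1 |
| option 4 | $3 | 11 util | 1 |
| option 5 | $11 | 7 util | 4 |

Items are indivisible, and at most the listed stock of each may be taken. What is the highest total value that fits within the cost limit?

Best selections within cost 48 and stock limits:
- 1×option 1 + 3×option 2 + 1×option 3 + 1×option 4: cost 44, value 110
- 1×option 1 + 2×option 2 + 1×option 3 + 1×option 4 + 1×option 5: cost 44, value 106
Best: 110 util.

110 util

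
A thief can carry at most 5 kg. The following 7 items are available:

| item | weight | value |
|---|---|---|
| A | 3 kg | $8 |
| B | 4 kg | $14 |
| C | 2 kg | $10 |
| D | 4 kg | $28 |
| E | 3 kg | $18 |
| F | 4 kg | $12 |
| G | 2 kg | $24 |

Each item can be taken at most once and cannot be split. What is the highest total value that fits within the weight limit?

$42

Check high-value combinations within 5 kg:
- E+G: weight 3+2=5, value 18+24=42
- C+G: weight 2+2=4, value 10+24=34
- A+G: weight 3+2=5, value 8+24=32
Best: $42.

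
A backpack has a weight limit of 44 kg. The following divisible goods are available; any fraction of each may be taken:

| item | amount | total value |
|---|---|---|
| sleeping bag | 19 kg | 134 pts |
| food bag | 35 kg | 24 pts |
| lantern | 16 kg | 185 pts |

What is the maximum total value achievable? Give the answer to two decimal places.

Take in order of value per unit:
- lantern (185/16 per unit): all 16 → value 185, running total 185.00
- sleeping bag (134/19 per unit): all 19 → value 134, running total 319.00
- food bag (24/35 per unit): 9 of 35 → value 9×24/35 = 6.1714, running total 325.17
Total 325.17.

325.17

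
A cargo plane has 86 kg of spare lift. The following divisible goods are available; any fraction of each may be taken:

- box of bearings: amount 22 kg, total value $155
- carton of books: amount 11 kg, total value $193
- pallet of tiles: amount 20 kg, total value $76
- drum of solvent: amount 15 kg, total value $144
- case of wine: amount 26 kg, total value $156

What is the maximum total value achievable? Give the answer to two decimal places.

693.60

Take in order of value per unit:
- carton of books (193/11 per unit): all 11 → value 193, running total 193.00
- drum of solvent (144/15 per unit): all 15 → value 144, running total 337.00
- box of bearings (155/22 per unit): all 22 → value 155, running total 492.00
- case of wine (156/26 per unit): all 26 → value 156, running total 648.00
- pallet of tiles (76/20 per unit): 12 of 20 → value 12×76/20 = 45.6000, running total 693.60
Total 693.60.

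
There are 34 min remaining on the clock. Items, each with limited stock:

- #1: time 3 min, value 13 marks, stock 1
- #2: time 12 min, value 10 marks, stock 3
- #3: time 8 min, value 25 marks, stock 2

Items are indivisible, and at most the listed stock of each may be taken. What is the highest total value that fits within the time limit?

73 marks

Top feasible selections:
- 1×#1 + 1×#2 + 2×#3: time 31, value 73
- 1×#1 + 2×#3: time 19, value 63
- 1×#2 + 2×#3: time 28, value 60
- 2×#3: time 16, value 50
Best: 73 marks.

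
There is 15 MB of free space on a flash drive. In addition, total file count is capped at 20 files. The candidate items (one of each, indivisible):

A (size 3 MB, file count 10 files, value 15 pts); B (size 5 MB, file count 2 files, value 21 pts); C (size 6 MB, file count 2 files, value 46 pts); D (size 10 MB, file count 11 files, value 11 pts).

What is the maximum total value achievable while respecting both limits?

82 pts

Feasible sets respecting both limits:
- A+B+C: size 14, file count 14, value 82
- B+C: size 11, file count 4, value 67
- A+C: size 9, file count 12, value 61
- C: size 6, file count 2, value 46
Best: 82 pts.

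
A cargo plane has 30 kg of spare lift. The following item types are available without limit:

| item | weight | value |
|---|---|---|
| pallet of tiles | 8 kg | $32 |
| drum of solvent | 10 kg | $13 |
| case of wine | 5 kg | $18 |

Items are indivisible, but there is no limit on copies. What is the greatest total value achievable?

Best value-per-unit is pallet of tiles at 32/8; filling with it alone gives 3×32 = 96.
Optimal mix: 3×pallet of tiles + 1×case of wine → weight 29, value 114.

$114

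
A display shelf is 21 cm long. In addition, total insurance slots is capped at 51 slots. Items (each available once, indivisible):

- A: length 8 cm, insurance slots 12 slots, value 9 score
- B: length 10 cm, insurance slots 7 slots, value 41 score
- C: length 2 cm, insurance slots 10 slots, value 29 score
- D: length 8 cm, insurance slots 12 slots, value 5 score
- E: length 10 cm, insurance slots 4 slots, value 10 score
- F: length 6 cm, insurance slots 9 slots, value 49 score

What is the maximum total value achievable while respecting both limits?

119 score

Feasible sets respecting both limits:
- B+C+F: length 18, insurance slots 26, value 119
- B+F: length 16, insurance slots 16, value 90
- C+E+F: length 18, insurance slots 23, value 88
Best: 119 score.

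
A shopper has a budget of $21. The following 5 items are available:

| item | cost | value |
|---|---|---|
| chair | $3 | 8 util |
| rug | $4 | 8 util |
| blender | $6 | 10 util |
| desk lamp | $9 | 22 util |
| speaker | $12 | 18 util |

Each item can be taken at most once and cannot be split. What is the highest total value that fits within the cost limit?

Check high-value combinations within $21:
- chair+blender+desk lamp: cost 3+6+9=18, value 8+10+22=40
- rug+blender+desk lamp: cost 4+6+9=19, value 8+10+22=40
- desk lamp+speaker: cost 9+12=21, value 22+18=40
- chair+rug+desk lamp: cost 3+4+9=16, value 8+8+22=38
Best: 40 util.

40 util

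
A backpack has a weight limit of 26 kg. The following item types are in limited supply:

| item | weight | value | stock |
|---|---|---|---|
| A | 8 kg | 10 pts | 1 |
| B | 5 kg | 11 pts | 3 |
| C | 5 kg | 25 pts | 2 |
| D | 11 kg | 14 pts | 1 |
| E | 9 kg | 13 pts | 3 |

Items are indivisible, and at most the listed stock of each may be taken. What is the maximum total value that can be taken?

Best selections within weight 26 and stock limits:
- 3×B + 2×C: weight 25, value 83
- 1×B + 2×C + 1×D: weight 26, value 75
- 1×B + 2×C + 1×E: weight 24, value 74
- 2×B + 2×C: weight 20, value 72
Best: 83 pts.

83 pts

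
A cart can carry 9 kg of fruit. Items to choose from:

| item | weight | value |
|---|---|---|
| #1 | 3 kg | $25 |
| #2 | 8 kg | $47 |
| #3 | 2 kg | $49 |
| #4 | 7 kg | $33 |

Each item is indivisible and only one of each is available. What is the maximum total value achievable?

Check high-value combinations within 9 kg:
- #3+#4: weight 2+7=9, value 49+33=82
- #1+#3: weight 3+2=5, value 25+49=74
- #3: weight 2, value 49
Best: $82.

$82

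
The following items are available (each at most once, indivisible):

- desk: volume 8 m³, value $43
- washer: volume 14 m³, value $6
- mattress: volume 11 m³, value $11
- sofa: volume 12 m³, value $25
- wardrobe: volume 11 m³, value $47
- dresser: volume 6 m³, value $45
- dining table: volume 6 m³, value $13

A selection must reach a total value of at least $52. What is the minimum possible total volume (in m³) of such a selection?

12

Subsets with value ≥ 52, sorted by total volume:
- dresser+dining table: volume 12, value 58
- desk+dresser: volume 14, value 88
Minimum volume: 12 m³.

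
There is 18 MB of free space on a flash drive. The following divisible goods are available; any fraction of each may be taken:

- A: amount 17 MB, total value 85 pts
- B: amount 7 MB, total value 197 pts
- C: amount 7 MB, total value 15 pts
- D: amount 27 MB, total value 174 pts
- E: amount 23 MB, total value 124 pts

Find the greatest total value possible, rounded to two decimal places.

267.89

Take in order of value per unit:
- B (197/7 per unit): all 7 → value 197, running total 197.00
- D (174/27 per unit): 11 of 27 → value 11×174/27 = 70.8889, running total 267.89
Total 267.89.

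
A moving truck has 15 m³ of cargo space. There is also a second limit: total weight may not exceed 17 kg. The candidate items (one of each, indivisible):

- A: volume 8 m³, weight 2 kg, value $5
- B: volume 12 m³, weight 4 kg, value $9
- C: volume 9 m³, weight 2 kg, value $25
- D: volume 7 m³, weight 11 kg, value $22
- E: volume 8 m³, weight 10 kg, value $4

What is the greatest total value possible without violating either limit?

Feasible sets respecting both limits:
- A+D: volume 15, weight 13, value 27
- C: volume 9, weight 2, value 25
- D: volume 7, weight 11, value 22
Best: $27.

$27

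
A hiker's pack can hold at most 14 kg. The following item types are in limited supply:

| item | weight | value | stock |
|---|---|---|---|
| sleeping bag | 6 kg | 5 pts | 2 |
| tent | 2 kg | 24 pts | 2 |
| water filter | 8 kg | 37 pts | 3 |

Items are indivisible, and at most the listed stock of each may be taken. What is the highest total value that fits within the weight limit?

Top feasible selections:
- 2×tent + 1×water filter: weight 12, value 85
- 1×tent + 1×water filter: weight 10, value 61
- 1×sleeping bag + 2×tent: weight 10, value 53
Best: 85 pts.

85 pts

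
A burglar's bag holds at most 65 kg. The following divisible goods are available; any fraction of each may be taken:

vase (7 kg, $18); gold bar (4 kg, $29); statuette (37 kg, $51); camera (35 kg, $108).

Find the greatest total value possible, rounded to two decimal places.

Take in order of value per unit:
- gold bar (29/4 per unit): all 4 → value 29, running total 29.00
- camera (108/35 per unit): all 35 → value 108, running total 137.00
- vase (18/7 per unit): all 7 → value 18, running total 155.00
- statuette (51/37 per unit): 19 of 37 → value 19×51/37 = 26.1892, running total 181.19
Total 181.19.

181.19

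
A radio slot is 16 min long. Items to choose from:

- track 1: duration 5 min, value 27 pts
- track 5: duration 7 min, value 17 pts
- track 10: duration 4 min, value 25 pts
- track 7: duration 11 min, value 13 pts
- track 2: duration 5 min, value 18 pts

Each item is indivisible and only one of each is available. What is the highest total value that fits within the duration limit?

70 pts

Check high-value combinations within 16 min:
- track 1+track 10+track 2: duration 5+4+5=14, value 27+25+18=70
- track 1+track 5+track 10: duration 5+7+4=16, value 27+17+25=69
- track 5+track 10+track 2: duration 7+4+5=16, value 17+25+18=60
- track 1+track 10: duration 5+4=9, value 27+25=52
- track 1+track 2: duration 5+5=10, value 27+18=45
Best: 70 pts.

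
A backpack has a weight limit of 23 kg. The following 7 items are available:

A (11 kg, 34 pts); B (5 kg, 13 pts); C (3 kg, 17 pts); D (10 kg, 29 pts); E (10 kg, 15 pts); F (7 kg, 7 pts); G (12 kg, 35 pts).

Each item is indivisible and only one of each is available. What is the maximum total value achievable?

69 pts

Check high-value combinations within 23 kg:
- A+G: weight 11+12=23, value 34+35=69
- B+C+G: weight 5+3+12=20, value 13+17+35=65
- A+B+C: weight 11+5+3=19, value 34+13+17=64
- D+G: weight 10+12=22, value 29+35=64
Best: 69 pts.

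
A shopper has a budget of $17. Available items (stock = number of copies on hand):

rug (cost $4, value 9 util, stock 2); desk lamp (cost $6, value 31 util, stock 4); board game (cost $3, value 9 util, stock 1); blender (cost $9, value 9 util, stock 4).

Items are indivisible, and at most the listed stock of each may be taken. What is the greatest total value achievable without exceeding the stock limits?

71 util

Best selections within cost 17 and stock limits:
- 2×desk lamp + 1×board game: cost 15, value 71
- 1×rug + 2×desk lamp: cost 16, value 71
- 2×desk lamp: cost 12, value 62
- 2×rug + 1×desk lamp + 1×board game: cost 17, value 58
Best: 71 util.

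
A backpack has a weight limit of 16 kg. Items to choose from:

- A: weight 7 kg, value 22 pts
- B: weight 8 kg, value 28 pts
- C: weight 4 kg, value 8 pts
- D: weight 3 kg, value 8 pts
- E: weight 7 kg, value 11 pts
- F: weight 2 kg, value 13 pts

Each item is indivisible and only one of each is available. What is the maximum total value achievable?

51 pts

Check high-value combinations within 16 kg:
- A+C+D+F: weight 7+4+3+2=16, value 22+8+8+13=51
- A+B: weight 7+8=15, value 22+28=50
- B+D+F: weight 8+3+2=13, value 28+8+13=49
- B+C+F: weight 8+4+2=14, value 28+8+13=49
Best: 51 pts.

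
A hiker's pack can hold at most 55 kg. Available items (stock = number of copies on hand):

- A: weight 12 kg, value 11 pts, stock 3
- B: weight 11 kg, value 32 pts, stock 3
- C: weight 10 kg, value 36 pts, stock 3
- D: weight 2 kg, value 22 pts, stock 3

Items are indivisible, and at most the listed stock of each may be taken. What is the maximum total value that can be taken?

Top feasible selections:
- 1×B + 3×C + 3×D: weight 47, value 206
- 2×B + 2×C + 3×D: weight 48, value 202
- 3×B + 1×C + 3×D: weight 49, value 198
Best: 206 pts.

206 pts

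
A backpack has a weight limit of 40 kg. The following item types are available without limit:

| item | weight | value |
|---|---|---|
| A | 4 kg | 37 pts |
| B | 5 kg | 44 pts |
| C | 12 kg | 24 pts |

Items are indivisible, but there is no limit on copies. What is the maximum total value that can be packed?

370 pts

Best value-per-unit is A at 37/4, and filling with it alone uses weight 10×4=40. No mix of the others beats 10×37 = 370.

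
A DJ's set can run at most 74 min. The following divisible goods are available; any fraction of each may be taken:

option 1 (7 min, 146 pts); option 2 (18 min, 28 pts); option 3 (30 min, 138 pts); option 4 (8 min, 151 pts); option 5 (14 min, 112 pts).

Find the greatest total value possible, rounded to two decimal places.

570.33

Take in order of value per unit:
- option 1 (146/7 per unit): all 7 → value 146, running total 146.00
- option 4 (151/8 per unit): all 8 → value 151, running total 297.00
- option 5 (112/14 per unit): all 14 → value 112, running total 409.00
- option 3 (138/30 per unit): all 30 → value 138, running total 547.00
- option 2 (28/18 per unit): 15 of 18 → value 15×28/18 = 23.3333, running total 570.33
Total 570.33.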